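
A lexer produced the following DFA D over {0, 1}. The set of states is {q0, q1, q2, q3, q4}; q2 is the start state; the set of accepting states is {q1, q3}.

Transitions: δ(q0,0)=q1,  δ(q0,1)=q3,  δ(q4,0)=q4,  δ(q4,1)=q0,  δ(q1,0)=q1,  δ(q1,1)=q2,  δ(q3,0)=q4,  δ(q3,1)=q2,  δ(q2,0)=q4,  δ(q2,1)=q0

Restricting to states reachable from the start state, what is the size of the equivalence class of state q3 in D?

Every state is reachable, so we keep all 5.
P0 = {q1,q3} | {q0,q2,q4}.
Split {q1,q3} by δ(·,0) → {q1} and {q3}.
On input 0, block {q0,q2,q4} splits into {q2,q4} and {q0}.
The partition is now stable with 4 blocks: {q1} | {q2,q4} | {q3} | {q0}.
State q3 belongs to the block {q3}, which has 1 states.

1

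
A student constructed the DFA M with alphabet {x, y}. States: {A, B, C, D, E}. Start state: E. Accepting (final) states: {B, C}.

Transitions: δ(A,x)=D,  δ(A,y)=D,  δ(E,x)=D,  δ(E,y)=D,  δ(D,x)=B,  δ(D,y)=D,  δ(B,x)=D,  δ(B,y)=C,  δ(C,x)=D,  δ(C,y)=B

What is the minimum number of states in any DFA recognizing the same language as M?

3

States {A} cannot be reached from the start state, so discard them.
Start with accepting vs non-accepting: {B,C} | {D,E}.
Refine {D,E} on symbol x: members go to different blocks, giving {D} and {E}.
Stable partition: {B,C} | {D} | {E} — 3 equivalence classes.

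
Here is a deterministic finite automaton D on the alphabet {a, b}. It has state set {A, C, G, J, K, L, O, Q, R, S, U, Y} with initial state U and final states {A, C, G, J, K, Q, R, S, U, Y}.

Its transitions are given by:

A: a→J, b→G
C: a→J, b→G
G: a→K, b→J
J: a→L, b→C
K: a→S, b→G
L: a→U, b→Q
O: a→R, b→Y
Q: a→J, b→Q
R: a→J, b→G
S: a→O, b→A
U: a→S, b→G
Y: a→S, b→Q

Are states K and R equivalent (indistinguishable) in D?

Every state is reachable, so we keep all 12.
P0 = {A,C,G,J,K,Q,R,S,U,Y} | {L,O}.
Split {A,C,G,J,K,Q,R,S,U,Y} by δ(·,a) → {A,C,G,K,Q,R,U,Y} and {J,S}.
On input a, block {A,C,G,K,Q,R,U,Y} splits into {A,C,K,Q,R,U,Y} and {G}.
On input b, block {A,C,K,Q,R,U,Y} splits into {A,C,K,R,U} and {Q,Y}.
No further refinement is possible. Final partition (5 blocks): {A,C,K,R,U} | {L,O} | {J,S} | {G} | {Q,Y}.
K and R lie in the same block of the stable partition, so they are equivalent — no string distinguishes them.

Yes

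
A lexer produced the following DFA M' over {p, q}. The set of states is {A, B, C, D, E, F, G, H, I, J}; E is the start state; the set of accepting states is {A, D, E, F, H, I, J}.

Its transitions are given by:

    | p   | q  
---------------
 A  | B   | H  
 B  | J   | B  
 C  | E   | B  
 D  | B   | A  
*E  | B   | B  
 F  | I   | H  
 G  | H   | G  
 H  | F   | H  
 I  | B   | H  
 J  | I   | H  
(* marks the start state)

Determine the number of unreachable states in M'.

4

BFS from E reaches {B, E, F, H, I, J}; the 4 state(s) A, C, D, G are never visited.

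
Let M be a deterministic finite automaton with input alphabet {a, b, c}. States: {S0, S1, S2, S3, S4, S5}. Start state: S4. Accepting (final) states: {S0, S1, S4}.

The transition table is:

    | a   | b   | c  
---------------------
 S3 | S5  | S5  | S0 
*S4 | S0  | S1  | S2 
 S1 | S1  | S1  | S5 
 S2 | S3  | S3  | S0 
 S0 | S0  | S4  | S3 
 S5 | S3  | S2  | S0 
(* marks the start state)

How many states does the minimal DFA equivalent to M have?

Every state is reachable, so we keep all 6.
Initial partition by acceptance: {S0,S1,S4} | {S2,S3,S5}.
The partition is now stable with 2 blocks: {S0,S1,S4} | {S2,S3,S5}.

2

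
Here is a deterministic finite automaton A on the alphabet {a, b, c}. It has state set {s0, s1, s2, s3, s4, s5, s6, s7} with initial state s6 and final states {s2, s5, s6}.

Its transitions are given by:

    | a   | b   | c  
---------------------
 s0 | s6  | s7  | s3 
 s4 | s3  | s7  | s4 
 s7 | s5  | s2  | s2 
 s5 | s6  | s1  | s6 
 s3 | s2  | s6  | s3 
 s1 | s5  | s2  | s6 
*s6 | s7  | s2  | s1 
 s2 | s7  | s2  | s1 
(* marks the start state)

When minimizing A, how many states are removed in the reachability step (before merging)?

3

No path from s6 leads to s0, s3, s4; the other 5 states are all reachable.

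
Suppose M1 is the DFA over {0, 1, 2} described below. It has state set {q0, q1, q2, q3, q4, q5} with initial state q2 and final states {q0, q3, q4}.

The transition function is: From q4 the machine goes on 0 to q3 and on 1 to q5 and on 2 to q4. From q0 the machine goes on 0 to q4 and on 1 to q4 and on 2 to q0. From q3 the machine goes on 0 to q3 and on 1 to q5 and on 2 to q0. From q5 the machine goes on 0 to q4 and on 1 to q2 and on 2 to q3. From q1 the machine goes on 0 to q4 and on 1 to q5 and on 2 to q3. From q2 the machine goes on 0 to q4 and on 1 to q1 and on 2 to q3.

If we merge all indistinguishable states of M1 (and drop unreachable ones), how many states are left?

4

All states are reachable from the start state.
P0 = {q0,q3,q4} | {q1,q2,q5}.
On input 1, block {q0,q3,q4} splits into {q3,q4} and {q0}.
Refine {q3,q4} on symbol 2: members go to different blocks, giving {q3} and {q4}.
No further refinement is possible. Final partition (4 blocks): {q3} | {q1,q2,q5} | {q0} | {q4}.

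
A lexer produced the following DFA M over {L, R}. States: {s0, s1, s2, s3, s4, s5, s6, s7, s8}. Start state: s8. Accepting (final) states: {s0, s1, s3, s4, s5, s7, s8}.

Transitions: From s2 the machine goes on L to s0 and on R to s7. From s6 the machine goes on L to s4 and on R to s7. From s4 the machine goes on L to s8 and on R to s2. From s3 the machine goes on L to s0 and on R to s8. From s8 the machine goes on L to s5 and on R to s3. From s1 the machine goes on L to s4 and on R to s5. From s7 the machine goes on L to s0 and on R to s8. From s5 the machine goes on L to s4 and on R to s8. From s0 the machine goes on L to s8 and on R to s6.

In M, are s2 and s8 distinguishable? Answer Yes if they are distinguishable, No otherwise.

Yes

Reachable states from the start: {s0,s2,s3,s4,s5,s6,s7,s8}. Unreachable: {s1} — drop them.
P0 = {s0,s3,s4,s5,s7,s8} | {s2,s6}.
On input R, block {s0,s3,s4,s5,s7,s8} splits into {s3,s5,s7,s8} and {s0,s4}.
On input L, block {s3,s5,s7,s8} splits into {s3,s5,s7} and {s8}.
Stable partition: {s3,s5,s7} | {s2,s6} | {s0,s4} | {s8} — 4 equivalence classes.
s2 and s8 end up in different blocks, so they are distinguishable. For instance, the string 'ε' is accepted from only s8.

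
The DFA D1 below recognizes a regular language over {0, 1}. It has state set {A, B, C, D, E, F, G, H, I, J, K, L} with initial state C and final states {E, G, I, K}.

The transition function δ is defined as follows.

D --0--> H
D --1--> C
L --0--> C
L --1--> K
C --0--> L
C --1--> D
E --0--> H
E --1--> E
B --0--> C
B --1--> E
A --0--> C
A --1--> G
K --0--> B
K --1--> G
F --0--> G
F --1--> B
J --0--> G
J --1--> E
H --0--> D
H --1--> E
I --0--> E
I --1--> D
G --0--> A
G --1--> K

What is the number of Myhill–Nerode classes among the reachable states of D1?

3

Reachable states from the start: {A,B,C,D,E,G,H,K,L}. Unreachable: {F,I,J} — drop them.
Initial partition by acceptance: {E,G,K} | {A,B,C,D,H,L}.
On input 1, block {A,B,C,D,H,L} splits into {A,B,H,L} and {C,D}.
No further refinement is possible. Final partition (3 blocks): {E,G,K} | {A,B,H,L} | {C,D}.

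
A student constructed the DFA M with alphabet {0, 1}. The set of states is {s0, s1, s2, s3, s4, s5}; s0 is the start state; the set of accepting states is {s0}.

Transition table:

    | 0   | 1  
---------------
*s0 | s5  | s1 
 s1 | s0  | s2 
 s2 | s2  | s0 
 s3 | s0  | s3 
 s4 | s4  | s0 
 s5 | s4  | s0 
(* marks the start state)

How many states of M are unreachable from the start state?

1

No path from s0 leads to s3; the other 5 states are all reachable.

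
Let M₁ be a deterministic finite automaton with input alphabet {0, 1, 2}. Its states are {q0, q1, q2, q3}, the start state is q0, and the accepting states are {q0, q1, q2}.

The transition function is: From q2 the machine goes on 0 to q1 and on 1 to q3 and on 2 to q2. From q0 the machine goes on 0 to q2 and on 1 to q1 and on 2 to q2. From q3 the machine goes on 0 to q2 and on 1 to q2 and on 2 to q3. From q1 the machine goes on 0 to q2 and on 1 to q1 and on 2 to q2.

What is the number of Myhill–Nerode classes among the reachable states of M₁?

P0 = {q0,q1,q2} | {q3}.
Refine {q0,q1,q2} on symbol 1: members go to different blocks, giving {q0,q1} and {q2}.
The partition is now stable with 3 blocks: {q0,q1} | {q3} | {q2}.

3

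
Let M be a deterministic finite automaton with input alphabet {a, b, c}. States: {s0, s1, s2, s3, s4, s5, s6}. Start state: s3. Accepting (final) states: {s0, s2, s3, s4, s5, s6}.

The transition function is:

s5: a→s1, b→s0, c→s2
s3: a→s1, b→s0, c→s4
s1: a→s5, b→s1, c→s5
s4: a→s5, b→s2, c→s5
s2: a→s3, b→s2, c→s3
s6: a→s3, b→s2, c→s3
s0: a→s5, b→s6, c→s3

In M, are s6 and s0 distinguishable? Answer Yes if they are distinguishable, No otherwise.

Every state is reachable, so we keep all 7.
Initial partition by acceptance: {s0,s2,s3,s4,s5,s6} | {s1}.
Refine {s0,s2,s3,s4,s5,s6} on symbol a: members go to different blocks, giving {s0,s2,s4,s6} and {s3,s5}.
Stable partition: {s0,s2,s4,s6} | {s1} | {s3,s5} — 3 equivalence classes.
s6 and s0 lie in the same block of the stable partition, so they are equivalent — no string distinguishes them.

No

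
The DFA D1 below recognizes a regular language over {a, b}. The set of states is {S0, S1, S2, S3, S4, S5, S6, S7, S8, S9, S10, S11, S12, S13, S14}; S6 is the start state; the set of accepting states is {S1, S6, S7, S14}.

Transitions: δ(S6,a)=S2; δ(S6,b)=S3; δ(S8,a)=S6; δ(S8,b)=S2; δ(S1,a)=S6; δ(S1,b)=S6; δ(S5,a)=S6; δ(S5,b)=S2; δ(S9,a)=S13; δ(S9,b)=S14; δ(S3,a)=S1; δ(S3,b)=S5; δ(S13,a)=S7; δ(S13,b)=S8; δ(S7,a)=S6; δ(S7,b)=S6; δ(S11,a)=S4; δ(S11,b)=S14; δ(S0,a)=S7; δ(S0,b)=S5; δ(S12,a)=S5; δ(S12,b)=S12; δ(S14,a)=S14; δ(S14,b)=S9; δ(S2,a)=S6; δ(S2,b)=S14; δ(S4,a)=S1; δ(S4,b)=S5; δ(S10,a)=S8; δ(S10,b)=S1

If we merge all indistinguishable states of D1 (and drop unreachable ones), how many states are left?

7

Reachable states from the start: {S1,S2,S3,S5,S6,S7,S8,S9,S13,S14}. Unreachable: {S0,S4,S10,S11,S12} — drop them.
Start with accepting vs non-accepting: {S1,S6,S7,S14} | {S2,S3,S5,S8,S9,S13}.
Split {S1,S6,S7,S14} by δ(·,a) → {S1,S7,S14} and {S6}.
Refine {S1,S7,S14} on symbol a: members go to different blocks, giving {S1,S7} and {S14}.
On input a, block {S2,S3,S5,S8,S9,S13} splits into {S2,S5,S8} and {S3,S13} and {S9}.
Split {S2,S5,S8} by δ(·,b) → {S5,S8} and {S2}.
Stable partition: {S1,S7} | {S5,S8} | {S6} | {S14} | {S3,S13} | {S9} | {S2} — 7 equivalence classes.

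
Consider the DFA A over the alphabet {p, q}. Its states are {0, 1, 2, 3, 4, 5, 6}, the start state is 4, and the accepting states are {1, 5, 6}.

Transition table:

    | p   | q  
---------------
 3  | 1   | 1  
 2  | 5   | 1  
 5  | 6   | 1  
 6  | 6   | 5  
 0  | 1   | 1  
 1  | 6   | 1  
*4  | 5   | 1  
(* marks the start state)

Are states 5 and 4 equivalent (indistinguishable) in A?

No

States {0,2,3} cannot be reached from the start state, so discard them.
Start with accepting vs non-accepting: {1,5,6} | {4}.
No further refinement is possible. Final partition (2 blocks): {1,5,6} | {4}.
5 and 4 end up in different blocks, so they are distinguishable. For instance, the string 'ε' is accepted from only 5.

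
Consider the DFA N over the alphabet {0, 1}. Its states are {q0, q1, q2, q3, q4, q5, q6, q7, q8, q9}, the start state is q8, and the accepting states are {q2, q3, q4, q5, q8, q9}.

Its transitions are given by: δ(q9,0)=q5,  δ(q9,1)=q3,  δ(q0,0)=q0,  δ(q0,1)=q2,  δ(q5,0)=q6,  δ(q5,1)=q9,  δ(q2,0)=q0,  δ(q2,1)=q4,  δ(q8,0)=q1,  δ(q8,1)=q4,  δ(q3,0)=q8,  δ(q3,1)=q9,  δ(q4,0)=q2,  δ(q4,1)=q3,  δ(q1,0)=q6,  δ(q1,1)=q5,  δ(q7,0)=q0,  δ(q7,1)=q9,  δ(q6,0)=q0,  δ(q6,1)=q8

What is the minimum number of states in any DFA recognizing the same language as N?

3

States {q7} cannot be reached from the start state, so discard them.
P0 = {q2,q3,q4,q5,q8,q9} | {q0,q1,q6}.
Refine {q2,q3,q4,q5,q8,q9} on symbol 0: members go to different blocks, giving {q2,q5,q8} and {q3,q4,q9}.
No further refinement is possible. Final partition (3 blocks): {q2,q5,q8} | {q0,q1,q6} | {q3,q4,q9}.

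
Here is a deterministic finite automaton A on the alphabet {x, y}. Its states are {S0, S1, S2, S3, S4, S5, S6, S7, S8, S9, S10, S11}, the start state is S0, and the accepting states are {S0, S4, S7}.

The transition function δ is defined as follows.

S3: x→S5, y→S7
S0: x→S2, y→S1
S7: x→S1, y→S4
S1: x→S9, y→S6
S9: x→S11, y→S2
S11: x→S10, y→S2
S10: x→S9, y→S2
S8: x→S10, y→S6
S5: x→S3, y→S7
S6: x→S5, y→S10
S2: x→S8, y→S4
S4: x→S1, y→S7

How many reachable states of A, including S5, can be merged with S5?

2

Every state is reachable, so we keep all 12.
Start with accepting vs non-accepting: {S0,S4,S7} | {S1,S2,S3,S5,S6,S8,S9,S10,S11}.
Refine {S0,S4,S7} on symbol y: members go to different blocks, giving {S4,S7} and {S0}.
On input y, block {S1,S2,S3,S5,S6,S8,S9,S10,S11} splits into {S1,S6,S8,S9,S10,S11} and {S2,S3,S5}.
On input x, block {S1,S6,S8,S9,S10,S11} splits into {S1,S8,S9,S10,S11} and {S6}.
Split {S1,S8,S9,S10,S11} by δ(·,y) → {S9,S10,S11} and {S1,S8}.
Refine {S2,S3,S5} on symbol x: members go to different blocks, giving {S3,S5} and {S2}.
The partition is now stable with 7 blocks: {S4,S7} | {S9,S10,S11} | {S0} | {S3,S5} | {S6} | {S1,S8} | {S2}.
The equivalence class containing S5 is {S3,S5}, of size 2.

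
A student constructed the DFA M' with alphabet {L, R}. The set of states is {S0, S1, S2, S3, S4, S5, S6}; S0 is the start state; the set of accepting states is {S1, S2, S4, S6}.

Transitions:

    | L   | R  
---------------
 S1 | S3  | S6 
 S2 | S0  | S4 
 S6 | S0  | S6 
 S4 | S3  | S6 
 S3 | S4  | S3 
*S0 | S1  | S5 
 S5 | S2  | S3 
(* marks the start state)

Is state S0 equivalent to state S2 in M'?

No

All states are reachable from the start state.
Initial partition by acceptance: {S1,S2,S4,S6} | {S0,S3,S5}.
The partition is now stable with 2 blocks: {S1,S2,S4,S6} | {S0,S3,S5}.
S0 and S2 end up in different blocks, so they are distinguishable. For instance, the string 'ε' is accepted from only S2.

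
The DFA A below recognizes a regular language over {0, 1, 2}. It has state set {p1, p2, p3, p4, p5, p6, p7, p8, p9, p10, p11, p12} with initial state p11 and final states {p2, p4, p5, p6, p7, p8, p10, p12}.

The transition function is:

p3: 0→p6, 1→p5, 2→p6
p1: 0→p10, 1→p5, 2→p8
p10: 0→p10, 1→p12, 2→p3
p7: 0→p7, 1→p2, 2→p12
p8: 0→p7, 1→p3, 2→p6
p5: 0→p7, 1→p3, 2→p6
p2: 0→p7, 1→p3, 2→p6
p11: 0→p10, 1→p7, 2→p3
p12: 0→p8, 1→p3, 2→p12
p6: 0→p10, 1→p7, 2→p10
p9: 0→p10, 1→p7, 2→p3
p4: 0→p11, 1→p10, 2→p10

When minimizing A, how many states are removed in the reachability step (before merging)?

Starting at p11 and following transitions, the reachable set is {p2, p3, p5, p6, p7, p8, p10, p11, p12}. That leaves p1, p4, p9 unreachable — 3 in total.

3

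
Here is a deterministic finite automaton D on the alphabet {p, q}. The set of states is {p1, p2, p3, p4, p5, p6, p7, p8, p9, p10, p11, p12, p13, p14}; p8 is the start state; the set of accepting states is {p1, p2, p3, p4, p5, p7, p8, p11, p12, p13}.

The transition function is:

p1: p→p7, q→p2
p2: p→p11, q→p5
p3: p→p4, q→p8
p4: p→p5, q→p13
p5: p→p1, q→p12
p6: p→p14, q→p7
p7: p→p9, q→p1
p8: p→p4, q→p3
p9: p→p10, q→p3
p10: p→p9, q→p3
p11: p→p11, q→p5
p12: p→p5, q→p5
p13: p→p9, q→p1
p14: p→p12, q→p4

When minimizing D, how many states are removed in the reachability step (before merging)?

No path from p8 leads to p6, p14; the other 12 states are all reachable.

2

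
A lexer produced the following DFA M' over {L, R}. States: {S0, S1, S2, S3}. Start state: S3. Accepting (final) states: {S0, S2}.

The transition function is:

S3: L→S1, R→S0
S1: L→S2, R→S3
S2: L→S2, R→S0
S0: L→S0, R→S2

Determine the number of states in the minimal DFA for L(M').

3

P0 = {S0,S2} | {S1,S3}.
On input L, block {S1,S3} splits into {S1} and {S3}.
No further refinement is possible. Final partition (3 blocks): {S0,S2} | {S1} | {S3}.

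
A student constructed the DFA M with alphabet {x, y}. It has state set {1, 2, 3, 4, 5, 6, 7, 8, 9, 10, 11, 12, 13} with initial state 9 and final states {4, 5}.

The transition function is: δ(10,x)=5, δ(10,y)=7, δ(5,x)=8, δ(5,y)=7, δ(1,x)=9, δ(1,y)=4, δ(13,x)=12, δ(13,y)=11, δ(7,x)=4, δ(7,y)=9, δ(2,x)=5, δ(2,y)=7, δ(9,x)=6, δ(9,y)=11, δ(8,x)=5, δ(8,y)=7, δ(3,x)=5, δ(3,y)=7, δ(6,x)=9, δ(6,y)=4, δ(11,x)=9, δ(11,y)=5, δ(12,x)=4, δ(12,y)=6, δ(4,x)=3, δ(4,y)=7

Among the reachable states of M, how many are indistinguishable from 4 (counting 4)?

States {1,2,10,12,13} cannot be reached from the start state, so discard them.
P0 = {4,5} | {3,6,7,8,9,11}.
Refine {3,6,7,8,9,11} on symbol x: members go to different blocks, giving {3,7,8} and {6,9,11}.
On input y, block {3,7,8} splits into {3,8} and {7}.
Refine {6,9,11} on symbol y: members go to different blocks, giving {6,11} and {9}.
The partition is now stable with 5 blocks: {4,5} | {3,8} | {6,11} | {7} | {9}.
State 4 belongs to the block {4,5}, which has 2 states.

2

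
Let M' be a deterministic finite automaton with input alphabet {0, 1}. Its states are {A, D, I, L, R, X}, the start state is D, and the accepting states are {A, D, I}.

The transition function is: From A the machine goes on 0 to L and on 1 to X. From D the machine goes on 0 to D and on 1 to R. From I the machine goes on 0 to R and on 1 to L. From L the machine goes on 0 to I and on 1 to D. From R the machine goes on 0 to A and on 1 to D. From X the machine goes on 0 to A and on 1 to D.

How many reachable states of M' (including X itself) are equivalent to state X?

3

P0 = {A,D,I} | {L,R,X}.
Refine {A,D,I} on symbol 0: members go to different blocks, giving {A,I} and {D}.
Stable partition: {A,I} | {L,R,X} | {D} — 3 equivalence classes.
The equivalence class containing X is {L,R,X}, of size 3.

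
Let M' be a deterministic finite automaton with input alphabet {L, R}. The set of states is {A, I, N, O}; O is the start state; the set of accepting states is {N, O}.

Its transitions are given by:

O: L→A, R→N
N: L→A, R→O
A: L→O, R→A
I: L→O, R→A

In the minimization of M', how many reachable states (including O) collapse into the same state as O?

First remove the unreachable states {I}; 3 states remain.
P0 = {N,O} | {A}.
No further refinement is possible. Final partition (2 blocks): {N,O} | {A}.
State O belongs to the block {N,O}, which has 2 states.

2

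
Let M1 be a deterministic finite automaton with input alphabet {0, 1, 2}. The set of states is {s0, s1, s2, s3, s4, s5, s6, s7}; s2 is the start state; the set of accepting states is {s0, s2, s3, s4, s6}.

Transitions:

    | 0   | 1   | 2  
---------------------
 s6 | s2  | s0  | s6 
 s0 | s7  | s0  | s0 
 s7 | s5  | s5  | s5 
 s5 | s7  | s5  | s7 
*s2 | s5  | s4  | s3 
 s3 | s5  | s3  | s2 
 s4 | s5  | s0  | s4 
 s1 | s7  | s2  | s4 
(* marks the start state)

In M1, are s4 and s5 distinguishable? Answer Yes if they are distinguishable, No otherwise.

Yes

Reachable states from the start: {s0,s2,s3,s4,s5,s7}. Unreachable: {s1,s6} — drop them.
Start with accepting vs non-accepting: {s0,s2,s3,s4} | {s5,s7}.
The partition is now stable with 2 blocks: {s0,s2,s3,s4} | {s5,s7}.
s4 and s5 end up in different blocks, so they are distinguishable. For instance, the string 'ε' is accepted from only s4.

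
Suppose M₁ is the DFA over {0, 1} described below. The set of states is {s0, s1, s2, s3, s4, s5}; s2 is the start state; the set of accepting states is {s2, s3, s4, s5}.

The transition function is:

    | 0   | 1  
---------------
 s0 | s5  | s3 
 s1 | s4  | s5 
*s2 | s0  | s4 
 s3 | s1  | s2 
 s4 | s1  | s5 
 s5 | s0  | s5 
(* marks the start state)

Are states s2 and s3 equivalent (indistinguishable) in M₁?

Yes

All states are reachable from the start state.
P0 = {s2,s3,s4,s5} | {s0,s1}.
No further refinement is possible. Final partition (2 blocks): {s2,s3,s4,s5} | {s0,s1}.
s2 and s3 lie in the same block of the stable partition, so they are equivalent — no string distinguishes them.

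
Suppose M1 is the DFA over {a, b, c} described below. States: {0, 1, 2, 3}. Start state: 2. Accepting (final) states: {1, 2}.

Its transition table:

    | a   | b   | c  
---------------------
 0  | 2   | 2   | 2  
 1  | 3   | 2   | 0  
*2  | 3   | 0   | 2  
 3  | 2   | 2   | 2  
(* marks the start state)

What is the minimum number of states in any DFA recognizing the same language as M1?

2

Reachable states from the start: {0,2,3}. Unreachable: {1} — drop them.
Start with accepting vs non-accepting: {2} | {0,3}.
Stable partition: {2} | {0,3} — 2 equivalence classes.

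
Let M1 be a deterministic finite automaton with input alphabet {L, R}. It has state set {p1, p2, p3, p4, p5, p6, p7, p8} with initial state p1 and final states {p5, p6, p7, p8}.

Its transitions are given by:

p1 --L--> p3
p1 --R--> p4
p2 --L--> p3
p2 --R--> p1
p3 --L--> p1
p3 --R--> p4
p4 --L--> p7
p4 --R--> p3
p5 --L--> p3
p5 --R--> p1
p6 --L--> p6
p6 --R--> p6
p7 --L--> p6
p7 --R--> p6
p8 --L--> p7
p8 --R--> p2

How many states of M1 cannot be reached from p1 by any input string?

3

Starting at p1 and following transitions, the reachable set is {p1, p3, p4, p6, p7}. That leaves p2, p5, p8 unreachable — 3 in total.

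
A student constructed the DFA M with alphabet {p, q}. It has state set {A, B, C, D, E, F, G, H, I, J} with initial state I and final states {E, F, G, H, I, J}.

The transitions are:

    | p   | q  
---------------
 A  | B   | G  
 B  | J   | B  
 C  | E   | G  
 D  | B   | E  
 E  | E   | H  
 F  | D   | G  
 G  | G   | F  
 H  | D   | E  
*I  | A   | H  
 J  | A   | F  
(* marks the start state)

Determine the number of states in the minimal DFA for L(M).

Reachable states from the start: {A,B,D,E,F,G,H,I,J}. Unreachable: {C} — drop them.
Initial partition by acceptance: {E,F,G,H,I,J} | {A,B,D}.
On input p, block {E,F,G,H,I,J} splits into {F,H,I,J} and {E,G}.
Refine {F,H,I,J} on symbol q: members go to different blocks, giving {F,H} and {I,J}.
On input p, block {A,B,D} splits into {A,D} and {B}.
Stable partition: {F,H} | {A,D} | {E,G} | {I,J} | {B} — 5 equivalence classes.

5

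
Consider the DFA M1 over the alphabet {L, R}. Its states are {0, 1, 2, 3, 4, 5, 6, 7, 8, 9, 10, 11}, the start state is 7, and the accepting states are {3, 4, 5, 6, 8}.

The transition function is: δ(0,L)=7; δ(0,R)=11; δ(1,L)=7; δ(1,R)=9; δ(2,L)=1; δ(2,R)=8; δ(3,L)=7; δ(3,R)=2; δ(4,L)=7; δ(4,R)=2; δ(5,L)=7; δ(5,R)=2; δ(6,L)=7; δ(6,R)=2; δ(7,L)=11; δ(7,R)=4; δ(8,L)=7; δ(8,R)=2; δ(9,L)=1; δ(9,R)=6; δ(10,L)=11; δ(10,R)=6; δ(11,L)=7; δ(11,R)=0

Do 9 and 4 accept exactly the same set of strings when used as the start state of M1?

First remove the unreachable states {3,5,10}; 9 states remain.
Initial partition by acceptance: {4,6,8} | {0,1,2,7,9,11}.
Refine {0,1,2,7,9,11} on symbol R: members go to different blocks, giving {0,1,11} and {2,7,9}.
On input R, block {0,1,11} splits into {0,11} and {1}.
On input L, block {2,7,9} splits into {2,9} and {7}.
Stable partition: {4,6,8} | {0,11} | {2,9} | {1} | {7} — 5 equivalence classes.
9 and 4 end up in different blocks, so they are distinguishable. For instance, the string 'ε' is accepted from only 4.

No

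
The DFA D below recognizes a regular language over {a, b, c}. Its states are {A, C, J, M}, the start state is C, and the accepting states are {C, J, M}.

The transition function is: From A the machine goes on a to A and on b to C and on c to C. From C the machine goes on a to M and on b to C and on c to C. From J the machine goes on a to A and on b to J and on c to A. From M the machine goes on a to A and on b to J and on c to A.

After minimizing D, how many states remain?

Initial partition by acceptance: {C,J,M} | {A}.
On input a, block {C,J,M} splits into {J,M} and {C}.
No further refinement is possible. Final partition (3 blocks): {J,M} | {A} | {C}.

3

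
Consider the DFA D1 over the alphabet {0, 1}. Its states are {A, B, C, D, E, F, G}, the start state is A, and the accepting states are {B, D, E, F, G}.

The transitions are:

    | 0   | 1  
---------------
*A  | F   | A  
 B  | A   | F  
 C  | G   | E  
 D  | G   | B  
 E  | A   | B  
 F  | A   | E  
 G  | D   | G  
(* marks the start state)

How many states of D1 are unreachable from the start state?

3

BFS from A reaches {A, B, E, F}; the 3 state(s) C, D, G are never visited.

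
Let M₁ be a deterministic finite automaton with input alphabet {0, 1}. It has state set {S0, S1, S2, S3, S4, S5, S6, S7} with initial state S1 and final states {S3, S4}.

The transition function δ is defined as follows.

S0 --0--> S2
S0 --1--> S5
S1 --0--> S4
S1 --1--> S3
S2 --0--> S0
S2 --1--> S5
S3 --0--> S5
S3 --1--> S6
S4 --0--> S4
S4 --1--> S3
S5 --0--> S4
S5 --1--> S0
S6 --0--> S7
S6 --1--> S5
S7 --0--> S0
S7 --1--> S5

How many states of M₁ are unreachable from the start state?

Exploring from S1, all states are eventually visited, so none are unreachable.

0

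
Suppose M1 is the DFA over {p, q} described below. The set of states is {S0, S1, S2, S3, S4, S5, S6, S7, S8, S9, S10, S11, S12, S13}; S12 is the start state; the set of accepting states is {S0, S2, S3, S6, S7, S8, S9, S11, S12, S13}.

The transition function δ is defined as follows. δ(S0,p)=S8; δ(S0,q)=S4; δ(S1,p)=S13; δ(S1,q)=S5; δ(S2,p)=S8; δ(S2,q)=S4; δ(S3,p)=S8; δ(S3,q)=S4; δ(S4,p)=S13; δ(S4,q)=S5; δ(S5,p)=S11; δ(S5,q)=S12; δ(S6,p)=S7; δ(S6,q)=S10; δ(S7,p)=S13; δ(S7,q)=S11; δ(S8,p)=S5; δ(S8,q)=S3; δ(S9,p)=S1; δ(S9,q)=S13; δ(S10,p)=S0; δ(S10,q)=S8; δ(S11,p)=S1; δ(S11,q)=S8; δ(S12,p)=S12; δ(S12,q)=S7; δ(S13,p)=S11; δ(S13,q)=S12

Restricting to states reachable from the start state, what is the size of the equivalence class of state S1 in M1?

2

States {S0,S2,S6,S9,S10} cannot be reached from the start state, so discard them.
Start with accepting vs non-accepting: {S3,S7,S8,S11,S12,S13} | {S1,S4,S5}.
On input p, block {S3,S7,S8,S11,S12,S13} splits into {S3,S7,S12,S13} and {S8,S11}.
Split {S3,S7,S12,S13} by δ(·,p) → {S3,S13} and {S7,S12}.
Refine {S3,S13} on symbol q: members go to different blocks, giving {S3} and {S13}.
Split {S1,S4,S5} by δ(·,p) → {S1,S4} and {S5}.
Refine {S8,S11} on symbol p: members go to different blocks, giving {S8} and {S11}.
Split {S7,S12} by δ(·,p) → {S7} and {S12}.
The partition is now stable with 8 blocks: {S3} | {S1,S4} | {S8} | {S7} | {S13} | {S5} | {S11} | {S12}.
The equivalence class containing S1 is {S1,S4}, of size 2.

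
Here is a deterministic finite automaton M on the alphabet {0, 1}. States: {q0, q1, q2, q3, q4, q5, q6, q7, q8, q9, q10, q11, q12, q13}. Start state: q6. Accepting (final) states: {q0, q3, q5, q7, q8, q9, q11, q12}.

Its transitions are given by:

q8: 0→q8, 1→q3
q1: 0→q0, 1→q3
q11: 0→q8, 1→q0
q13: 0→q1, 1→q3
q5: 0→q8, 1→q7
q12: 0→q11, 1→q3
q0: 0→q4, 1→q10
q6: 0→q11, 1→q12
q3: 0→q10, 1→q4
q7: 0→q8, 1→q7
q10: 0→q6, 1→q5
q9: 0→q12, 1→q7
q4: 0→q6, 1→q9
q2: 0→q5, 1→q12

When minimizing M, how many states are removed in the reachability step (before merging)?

BFS from q6 reaches {q0, q3, q4, q5, q6, q7, q8, q9, q10, q11, q12}; the 3 state(s) q1, q2, q13 are never visited.

3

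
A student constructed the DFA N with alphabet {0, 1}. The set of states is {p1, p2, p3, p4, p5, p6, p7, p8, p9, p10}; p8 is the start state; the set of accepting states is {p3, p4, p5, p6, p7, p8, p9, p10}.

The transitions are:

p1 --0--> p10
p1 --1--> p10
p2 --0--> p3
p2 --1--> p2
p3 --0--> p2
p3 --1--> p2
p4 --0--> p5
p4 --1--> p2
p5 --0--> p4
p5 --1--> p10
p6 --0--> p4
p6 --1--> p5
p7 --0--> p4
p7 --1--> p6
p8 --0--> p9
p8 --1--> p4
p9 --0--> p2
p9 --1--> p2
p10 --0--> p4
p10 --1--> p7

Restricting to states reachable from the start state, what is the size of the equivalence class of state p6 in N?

4

States {p1} cannot be reached from the start state, so discard them.
P0 = {p3,p4,p5,p6,p7,p8,p9,p10} | {p2}.
On input 0, block {p3,p4,p5,p6,p7,p8,p9,p10} splits into {p4,p5,p6,p7,p8,p10} and {p3,p9}.
Split {p4,p5,p6,p7,p8,p10} by δ(·,0) → {p4,p5,p6,p7,p10} and {p8}.
Refine {p4,p5,p6,p7,p10} on symbol 1: members go to different blocks, giving {p5,p6,p7,p10} and {p4}.
Stable partition: {p5,p6,p7,p10} | {p2} | {p3,p9} | {p8} | {p4} — 5 equivalence classes.
State p6 belongs to the block {p5,p6,p7,p10}, which has 4 states.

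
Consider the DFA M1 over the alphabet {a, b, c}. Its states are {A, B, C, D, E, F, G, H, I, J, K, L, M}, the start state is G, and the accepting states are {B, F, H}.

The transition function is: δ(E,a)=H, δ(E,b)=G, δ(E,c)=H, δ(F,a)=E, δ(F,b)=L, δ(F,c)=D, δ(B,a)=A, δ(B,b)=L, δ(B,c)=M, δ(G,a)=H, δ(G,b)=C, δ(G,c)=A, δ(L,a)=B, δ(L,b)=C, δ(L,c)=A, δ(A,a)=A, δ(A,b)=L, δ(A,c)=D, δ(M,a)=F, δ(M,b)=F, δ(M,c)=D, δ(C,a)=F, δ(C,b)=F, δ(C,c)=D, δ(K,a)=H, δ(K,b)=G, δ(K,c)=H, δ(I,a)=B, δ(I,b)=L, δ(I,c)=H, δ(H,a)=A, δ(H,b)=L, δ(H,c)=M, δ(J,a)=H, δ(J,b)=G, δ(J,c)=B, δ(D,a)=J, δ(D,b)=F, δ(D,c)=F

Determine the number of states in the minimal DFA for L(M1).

First remove the unreachable states {I,K}; 11 states remain.
Start with accepting vs non-accepting: {B,F,H} | {A,C,D,E,G,J,L,M}.
Refine {A,C,D,E,G,J,L,M} on symbol a: members go to different blocks, giving {C,E,G,J,L,M} and {A,D}.
On input a, block {B,F,H} splits into {B,H} and {F}.
On input a, block {C,E,G,J,L,M} splits into {E,G,J,L} and {C,M}.
Split {E,G,J,L} by δ(·,b) → {E,J} and {G,L}.
Split {A,D} by δ(·,a) → {A} and {D}.
Stable partition: {B,H} | {E,J} | {A} | {F} | {C,M} | {G,L} | {D} — 7 equivalence classes.

7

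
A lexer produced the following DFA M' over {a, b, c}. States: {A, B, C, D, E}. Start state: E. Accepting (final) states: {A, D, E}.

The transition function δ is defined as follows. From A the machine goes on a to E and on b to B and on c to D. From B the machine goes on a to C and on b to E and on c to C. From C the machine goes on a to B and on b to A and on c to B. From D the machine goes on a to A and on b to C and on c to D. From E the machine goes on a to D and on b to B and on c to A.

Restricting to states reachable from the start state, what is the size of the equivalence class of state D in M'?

3

Start with accepting vs non-accepting: {A,D,E} | {B,C}.
Stable partition: {A,D,E} | {B,C} — 2 equivalence classes.
The equivalence class containing D is {A,D,E}, of size 3.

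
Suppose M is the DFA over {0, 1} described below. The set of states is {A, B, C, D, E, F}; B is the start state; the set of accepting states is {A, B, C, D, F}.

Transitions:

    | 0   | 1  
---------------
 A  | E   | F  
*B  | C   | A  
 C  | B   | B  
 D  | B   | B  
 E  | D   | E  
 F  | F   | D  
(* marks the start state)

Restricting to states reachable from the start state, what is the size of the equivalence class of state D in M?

P0 = {A,B,C,D,F} | {E}.
On input 0, block {A,B,C,D,F} splits into {B,C,D,F} and {A}.
On input 1, block {B,C,D,F} splits into {C,D,F} and {B}.
Refine {C,D,F} on symbol 0: members go to different blocks, giving {C,D} and {F}.
No further refinement is possible. Final partition (5 blocks): {C,D} | {E} | {A} | {B} | {F}.
State D belongs to the block {C,D}, which has 2 states.

2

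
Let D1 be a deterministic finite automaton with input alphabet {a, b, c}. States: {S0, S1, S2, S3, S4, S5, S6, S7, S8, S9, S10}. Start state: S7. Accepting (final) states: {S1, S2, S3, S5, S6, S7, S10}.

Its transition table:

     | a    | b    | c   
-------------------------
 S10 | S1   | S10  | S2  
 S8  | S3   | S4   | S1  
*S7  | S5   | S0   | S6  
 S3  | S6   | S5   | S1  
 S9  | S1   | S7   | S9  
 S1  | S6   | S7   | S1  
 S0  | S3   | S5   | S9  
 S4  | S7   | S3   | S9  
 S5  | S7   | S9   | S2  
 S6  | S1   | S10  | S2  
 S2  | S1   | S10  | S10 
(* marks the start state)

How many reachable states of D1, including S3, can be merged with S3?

2

First remove the unreachable states {S4,S8}; 9 states remain.
Initial partition by acceptance: {S1,S2,S3,S5,S6,S7,S10} | {S0,S9}.
Refine {S1,S2,S3,S5,S6,S7,S10} on symbol b: members go to different blocks, giving {S1,S2,S3,S6,S10} and {S5,S7}.
Split {S1,S2,S3,S6,S10} by δ(·,b) → {S2,S6,S10} and {S1,S3}.
No further refinement is possible. Final partition (4 blocks): {S2,S6,S10} | {S0,S9} | {S5,S7} | {S1,S3}.
State S3 belongs to the block {S1,S3}, which has 2 states.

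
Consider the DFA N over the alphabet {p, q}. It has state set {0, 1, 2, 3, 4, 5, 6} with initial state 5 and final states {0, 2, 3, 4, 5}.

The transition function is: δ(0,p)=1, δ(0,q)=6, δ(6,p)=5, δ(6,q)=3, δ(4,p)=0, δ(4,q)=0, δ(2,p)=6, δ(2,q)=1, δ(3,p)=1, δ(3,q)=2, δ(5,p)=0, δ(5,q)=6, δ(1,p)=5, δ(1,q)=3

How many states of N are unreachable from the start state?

BFS from 5 reaches {0, 1, 2, 3, 5, 6}; the 1 state(s) 4 are never visited.

1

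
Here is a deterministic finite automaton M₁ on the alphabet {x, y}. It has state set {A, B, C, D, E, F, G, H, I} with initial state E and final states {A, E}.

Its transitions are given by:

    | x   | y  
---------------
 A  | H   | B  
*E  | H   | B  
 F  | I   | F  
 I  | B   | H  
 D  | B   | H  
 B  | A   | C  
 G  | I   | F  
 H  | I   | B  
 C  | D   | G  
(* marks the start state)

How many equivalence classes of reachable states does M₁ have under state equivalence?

5

All states are reachable from the start state.
P0 = {A,E} | {B,C,D,F,G,H,I}.
On input x, block {B,C,D,F,G,H,I} splits into {C,D,F,G,H,I} and {B}.
On input x, block {C,D,F,G,H,I} splits into {C,F,G,H} and {D,I}.
On input y, block {C,F,G,H} splits into {C,F,G} and {H}.
Stable partition: {A,E} | {C,F,G} | {B} | {D,I} | {H} — 5 equivalence classes.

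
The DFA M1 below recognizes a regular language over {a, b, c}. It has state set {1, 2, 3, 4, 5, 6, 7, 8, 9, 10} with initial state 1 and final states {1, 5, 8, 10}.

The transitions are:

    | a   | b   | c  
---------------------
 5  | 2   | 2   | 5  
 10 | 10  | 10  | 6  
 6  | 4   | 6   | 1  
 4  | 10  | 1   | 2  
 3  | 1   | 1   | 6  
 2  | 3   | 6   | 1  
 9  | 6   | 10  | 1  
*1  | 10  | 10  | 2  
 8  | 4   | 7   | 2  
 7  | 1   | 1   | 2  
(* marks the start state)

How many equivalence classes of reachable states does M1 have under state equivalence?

States {5,7,8,9} cannot be reached from the start state, so discard them.
Initial partition by acceptance: {1,10} | {2,3,4,6}.
Split {2,3,4,6} by δ(·,a) → {2,6} and {3,4}.
The partition is now stable with 3 blocks: {1,10} | {2,6} | {3,4}.

3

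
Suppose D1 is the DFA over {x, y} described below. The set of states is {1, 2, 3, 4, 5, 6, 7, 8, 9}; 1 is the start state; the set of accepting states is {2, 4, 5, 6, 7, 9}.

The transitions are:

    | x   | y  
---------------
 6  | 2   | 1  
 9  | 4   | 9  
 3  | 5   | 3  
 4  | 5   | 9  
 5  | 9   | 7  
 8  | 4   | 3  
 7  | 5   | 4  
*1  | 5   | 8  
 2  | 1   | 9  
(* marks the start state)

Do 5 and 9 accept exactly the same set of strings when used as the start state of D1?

First remove the unreachable states {2,6}; 7 states remain.
P0 = {4,5,7,9} | {1,3,8}.
No further refinement is possible. Final partition (2 blocks): {4,5,7,9} | {1,3,8}.
5 and 9 lie in the same block of the stable partition, so they are equivalent — no string distinguishes them.

Yes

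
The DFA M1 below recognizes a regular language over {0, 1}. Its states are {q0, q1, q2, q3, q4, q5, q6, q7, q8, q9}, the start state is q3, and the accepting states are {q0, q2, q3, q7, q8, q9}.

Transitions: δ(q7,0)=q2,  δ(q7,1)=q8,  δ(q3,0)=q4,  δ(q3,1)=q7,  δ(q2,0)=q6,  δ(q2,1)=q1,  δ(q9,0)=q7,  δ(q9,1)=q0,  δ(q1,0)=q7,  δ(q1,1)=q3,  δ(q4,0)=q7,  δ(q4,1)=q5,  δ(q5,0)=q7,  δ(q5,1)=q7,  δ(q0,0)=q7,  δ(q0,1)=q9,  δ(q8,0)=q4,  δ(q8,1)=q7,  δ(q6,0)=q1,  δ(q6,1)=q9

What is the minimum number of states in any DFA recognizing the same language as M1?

8

Initial partition by acceptance: {q0,q2,q3,q7,q8,q9} | {q1,q4,q5,q6}.
On input 0, block {q0,q2,q3,q7,q8,q9} splits into {q0,q7,q9} and {q2,q3,q8}.
On input 0, block {q0,q7,q9} splits into {q0,q9} and {q7}.
Split {q1,q4,q5,q6} by δ(·,0) → {q1,q4,q5} and {q6}.
Refine {q1,q4,q5} on symbol 1: members go to different blocks, giving {q1} and {q4} and {q5}.
On input 0, block {q2,q3,q8} splits into {q3,q8} and {q2}.
No further refinement is possible. Final partition (8 blocks): {q0,q9} | {q1} | {q3,q8} | {q7} | {q6} | {q4} | {q5} | {q2}.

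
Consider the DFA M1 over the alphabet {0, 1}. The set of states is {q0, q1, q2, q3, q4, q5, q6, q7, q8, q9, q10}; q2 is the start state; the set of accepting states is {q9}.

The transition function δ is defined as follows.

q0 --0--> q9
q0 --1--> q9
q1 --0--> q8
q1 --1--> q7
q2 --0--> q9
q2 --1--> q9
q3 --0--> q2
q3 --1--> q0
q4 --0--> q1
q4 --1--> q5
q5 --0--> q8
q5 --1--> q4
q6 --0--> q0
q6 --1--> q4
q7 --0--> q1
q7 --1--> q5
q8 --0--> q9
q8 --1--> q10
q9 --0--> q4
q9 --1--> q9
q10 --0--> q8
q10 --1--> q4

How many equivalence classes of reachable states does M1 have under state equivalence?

States {q0,q3,q6} cannot be reached from the start state, so discard them.
P0 = {q9} | {q1,q2,q4,q5,q7,q8,q10}.
Refine {q1,q2,q4,q5,q7,q8,q10} on symbol 0: members go to different blocks, giving {q1,q4,q5,q7,q10} and {q2,q8}.
Refine {q1,q4,q5,q7,q10} on symbol 0: members go to different blocks, giving {q1,q5,q10} and {q4,q7}.
On input 1, block {q2,q8} splits into {q2} and {q8}.
The partition is now stable with 5 blocks: {q9} | {q1,q5,q10} | {q2} | {q4,q7} | {q8}.

5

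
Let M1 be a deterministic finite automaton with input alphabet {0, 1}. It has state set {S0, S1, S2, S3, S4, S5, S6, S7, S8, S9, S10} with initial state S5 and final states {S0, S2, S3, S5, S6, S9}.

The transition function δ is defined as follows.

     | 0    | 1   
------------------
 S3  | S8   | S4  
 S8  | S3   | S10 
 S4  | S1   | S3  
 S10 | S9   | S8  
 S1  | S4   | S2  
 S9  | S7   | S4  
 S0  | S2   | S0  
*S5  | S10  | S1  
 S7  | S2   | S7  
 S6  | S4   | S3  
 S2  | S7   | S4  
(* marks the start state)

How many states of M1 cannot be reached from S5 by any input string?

Starting at S5 and following transitions, the reachable set is {S1, S2, S3, S4, S5, S7, S8, S9, S10}. That leaves S0, S6 unreachable — 2 in total.

2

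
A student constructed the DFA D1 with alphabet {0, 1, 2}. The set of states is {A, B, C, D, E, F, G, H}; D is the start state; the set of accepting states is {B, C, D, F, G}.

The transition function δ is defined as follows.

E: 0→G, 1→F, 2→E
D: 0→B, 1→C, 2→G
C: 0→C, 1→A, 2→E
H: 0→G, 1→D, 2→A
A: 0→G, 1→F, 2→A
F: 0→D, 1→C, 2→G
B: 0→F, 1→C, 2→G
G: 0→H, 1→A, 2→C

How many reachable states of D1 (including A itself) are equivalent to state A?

All states are reachable from the start state.
Start with accepting vs non-accepting: {B,C,D,F,G} | {A,E,H}.
Refine {B,C,D,F,G} on symbol 0: members go to different blocks, giving {B,C,D,F} and {G}.
Refine {B,C,D,F} on symbol 1: members go to different blocks, giving {B,D,F} and {C}.
The partition is now stable with 4 blocks: {B,D,F} | {A,E,H} | {G} | {C}.
The equivalence class containing A is {A,E,H}, of size 3.

3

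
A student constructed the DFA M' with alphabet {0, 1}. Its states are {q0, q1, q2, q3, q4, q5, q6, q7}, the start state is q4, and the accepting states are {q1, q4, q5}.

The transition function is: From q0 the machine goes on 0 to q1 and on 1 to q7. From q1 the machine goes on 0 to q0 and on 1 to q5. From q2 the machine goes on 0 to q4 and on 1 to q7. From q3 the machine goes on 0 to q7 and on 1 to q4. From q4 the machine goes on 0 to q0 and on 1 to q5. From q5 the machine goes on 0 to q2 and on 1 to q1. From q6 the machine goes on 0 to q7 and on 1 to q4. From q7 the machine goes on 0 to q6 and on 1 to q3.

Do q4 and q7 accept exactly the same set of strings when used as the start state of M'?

No

All states are reachable from the start state.
P0 = {q1,q4,q5} | {q0,q2,q3,q6,q7}.
On input 0, block {q0,q2,q3,q6,q7} splits into {q3,q6,q7} and {q0,q2}.
Split {q3,q6,q7} by δ(·,1) → {q3,q6} and {q7}.
No further refinement is possible. Final partition (4 blocks): {q1,q4,q5} | {q3,q6} | {q0,q2} | {q7}.
q4 and q7 end up in different blocks, so they are distinguishable. For instance, the string 'ε' is accepted from only q4.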